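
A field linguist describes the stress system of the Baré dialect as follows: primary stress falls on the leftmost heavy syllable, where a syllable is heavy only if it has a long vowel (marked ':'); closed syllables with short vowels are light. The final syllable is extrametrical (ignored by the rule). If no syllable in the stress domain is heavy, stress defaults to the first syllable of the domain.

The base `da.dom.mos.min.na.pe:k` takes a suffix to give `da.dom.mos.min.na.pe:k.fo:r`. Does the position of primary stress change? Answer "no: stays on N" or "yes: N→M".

yes: 1→6

Base `da.dom.mos.min.na.pe:k` (6 syllables):
  The final syllable (6, pe:k) is extrametrical; the stress domain is syllables 1–5.
  Weights: 1 da L, 2 dom L, 3 mos L, 4 min L, 5 na L.
  No heavy syllable in the domain; default to the first syllable of the domain = syllable 1.
  → primary stress on syllable 1.
Suffixed `da.dom.mos.min.na.pe:k.fo:r` (7 syllables):
  The final syllable (7, fo:r) is extrametrical; the stress domain is syllables 1–6.
  Weights: 1 da L, 2 dom L, 3 mos L, 4 min L, 5 na L, 6 pe:k H.
  Heavy syllables in the domain: 6. The leftmost is syllable 6 (pe:k).
  → primary stress on syllable 6.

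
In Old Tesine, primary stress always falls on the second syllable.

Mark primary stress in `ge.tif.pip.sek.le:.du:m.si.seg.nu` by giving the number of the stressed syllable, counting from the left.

The word has 9 syllables; the second syllable is syllable 2 (tif).
Primary stress: syllable 2 → ge.ˈtif.pip.sek.le:.du:m.si.seg.nu.

2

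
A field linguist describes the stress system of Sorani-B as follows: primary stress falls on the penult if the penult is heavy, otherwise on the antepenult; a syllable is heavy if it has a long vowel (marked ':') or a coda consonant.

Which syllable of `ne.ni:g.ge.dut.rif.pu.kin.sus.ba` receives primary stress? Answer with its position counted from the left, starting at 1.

Weights: 7 kin H, 8 sus H, 9 ba L.
The penult (syllable 8, sus) is heavy, so it takes stress.
Primary stress: syllable 8 → ne.ni:g.ge.dut.rif.pu.kin.ˈsus.ba.

8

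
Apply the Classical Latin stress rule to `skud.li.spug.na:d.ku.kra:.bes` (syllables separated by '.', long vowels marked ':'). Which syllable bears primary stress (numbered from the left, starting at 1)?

6

Classical Latin: stress the penult if heavy (long vowel or closed), else the antepenult.
Weights: 5 ku L, 6 kra: H, 7 bes H.
The penult (syllable 6, kra:) is heavy, so it takes stress.
Stress on syllable 6: skud.li.spug.na:d.ku.ˈkra:.bes.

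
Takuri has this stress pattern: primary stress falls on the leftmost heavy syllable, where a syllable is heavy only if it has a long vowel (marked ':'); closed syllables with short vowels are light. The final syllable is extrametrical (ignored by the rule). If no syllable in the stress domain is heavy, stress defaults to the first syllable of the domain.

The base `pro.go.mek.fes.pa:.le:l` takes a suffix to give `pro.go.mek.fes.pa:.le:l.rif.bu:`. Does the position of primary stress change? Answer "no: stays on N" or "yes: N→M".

no: stays on 5

Base `pro.go.mek.fes.pa:.le:l` (6 syllables):
  The final syllable (6, le:l) is extrametrical; the stress domain is syllables 1–5.
  Weights: 1 pro L, 2 go L, 3 mek L, 4 fes L, 5 pa: H.
  Heavy syllables in the domain: 5. The leftmost is syllable 5 (pa:).
  → primary stress on syllable 5.
Suffixed `pro.go.mek.fes.pa:.le:l.rif.bu:` (8 syllables):
  The final syllable (8, bu:) is extrametrical; the stress domain is syllables 1–7.
  Weights: 1 pro L, 2 go L, 3 mek L, 4 fes L, 5 pa: H, 6 le:l H, 7 rif L.
  Heavy syllables in the domain: 5, 6. The leftmost is syllable 5 (pa:).
  → primary stress on syllable 5.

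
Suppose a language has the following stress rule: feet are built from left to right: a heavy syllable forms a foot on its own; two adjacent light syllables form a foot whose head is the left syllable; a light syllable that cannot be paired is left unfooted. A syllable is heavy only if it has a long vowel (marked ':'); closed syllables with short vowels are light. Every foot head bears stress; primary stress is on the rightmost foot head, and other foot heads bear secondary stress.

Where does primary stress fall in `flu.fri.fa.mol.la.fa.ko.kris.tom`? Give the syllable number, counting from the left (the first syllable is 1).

7

Weights: 1 flu L, 2 fri L, 3 fa L, 4 mol L, 5 la L, 6 fa L, 7 ko L, 8 kris L, 9 tom L.
Parse left to right (heavy = foot alone; LL = one foot; stranded L unfooted): (ˈflu.fri) (ˈfa.mol) (ˈla.fa) (ˈko.kris) tom.
Foot heads: 1, 3, 5, 7.
Primary stress on the rightmost head = syllable 7.
Primary stress: syllable 7 → flu.fri.fa.mol.la.fa.ˈko.kris.tom.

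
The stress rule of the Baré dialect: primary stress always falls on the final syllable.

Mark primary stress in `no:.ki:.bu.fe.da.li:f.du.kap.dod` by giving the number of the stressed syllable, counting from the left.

9

The word has 9 syllables; the final syllable is syllable 9 (dod).
Primary stress: syllable 9 → no:.ki:.bu.fe.da.li:f.du.kap.ˈdod.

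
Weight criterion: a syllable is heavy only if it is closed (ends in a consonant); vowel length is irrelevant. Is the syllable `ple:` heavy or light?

light

`ple:`: long vowel, open (no coda). Open (no coda) → light.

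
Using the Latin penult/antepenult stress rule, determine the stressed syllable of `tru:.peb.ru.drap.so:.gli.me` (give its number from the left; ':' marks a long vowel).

Classical Latin: stress the penult if heavy (long vowel or closed), else the antepenult.
Weights: 5 so: H, 6 gli L, 7 me L.
The penult (syllable 6, gli) is light, so stress falls on the antepenult (syllable 5, so:).
Stress on syllable 5: tru:.peb.ru.drap.ˈso:.gli.me.

5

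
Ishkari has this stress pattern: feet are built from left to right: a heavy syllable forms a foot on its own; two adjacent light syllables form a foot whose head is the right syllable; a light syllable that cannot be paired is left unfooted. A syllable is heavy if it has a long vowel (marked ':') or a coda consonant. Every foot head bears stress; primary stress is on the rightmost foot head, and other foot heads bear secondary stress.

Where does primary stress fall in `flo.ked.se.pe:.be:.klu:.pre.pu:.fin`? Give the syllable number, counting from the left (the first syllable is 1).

Weights: 1 flo L, 2 ked H, 3 se L, 4 pe: H, 5 be: H, 6 klu: H, 7 pre L, 8 pu: H, 9 fin H.
Parse left to right (heavy = foot alone; LL = one foot; stranded L unfooted): flo (ˈked) se (ˈpe:) (ˈbe:) (ˈklu:) pre (ˈpu:) (ˈfin).
Foot heads: 2, 4, 5, 6, 8, 9.
Primary stress on the rightmost head = syllable 9.
Primary stress: syllable 9 → flo.ked.se.pe:.be:.klu:.pre.pu:.ˈfin.

9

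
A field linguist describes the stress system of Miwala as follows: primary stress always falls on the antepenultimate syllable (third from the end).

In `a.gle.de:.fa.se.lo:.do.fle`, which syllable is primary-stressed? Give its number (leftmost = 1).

The word has 8 syllables; the antepenultimate syllable (third from the end) is syllable 6 (lo:).
Primary stress: syllable 6 → a.gle.de:.fa.se.ˈlo:.do.fle.

6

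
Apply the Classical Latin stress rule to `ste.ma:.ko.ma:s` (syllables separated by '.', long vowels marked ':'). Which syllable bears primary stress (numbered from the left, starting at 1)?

Classical Latin: stress the penult if heavy (long vowel or closed), else the antepenult.
Weights: 2 ma: H, 3 ko L, 4 ma:s H.
The penult (syllable 3, ko) is light, so stress falls on the antepenult (syllable 2, ma:).
Stress on syllable 2: ste.ˈma:.ko.ma:s.

2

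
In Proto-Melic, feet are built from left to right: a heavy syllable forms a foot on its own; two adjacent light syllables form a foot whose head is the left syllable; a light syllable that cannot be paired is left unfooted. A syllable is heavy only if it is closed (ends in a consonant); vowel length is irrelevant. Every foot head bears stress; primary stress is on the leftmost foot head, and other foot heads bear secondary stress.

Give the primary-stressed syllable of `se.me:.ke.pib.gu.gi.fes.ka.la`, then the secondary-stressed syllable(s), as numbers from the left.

primary 1, secondary 4, 5, 7, 8

Weights: 1 se L, 2 me: L, 3 ke L, 4 pib H, 5 gu L, 6 gi L, 7 fes H, 8 ka L, 9 la L.
Parse left to right (heavy = foot alone; LL = one foot; stranded L unfooted): (ˈse.me:) ke (ˈpib) (ˈgu.gi) (ˈfes) (ˈka.la).
Foot heads: 1, 4, 5, 7, 8.
Primary stress on the leftmost head = syllable 1.
Secondary stress on 4, 5, 7, 8: ˈse.me:.ke.ˌpib.ˌgu.gi.ˌfes.ˌka.la.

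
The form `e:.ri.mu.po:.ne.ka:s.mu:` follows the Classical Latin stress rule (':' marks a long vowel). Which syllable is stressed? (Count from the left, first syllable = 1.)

6

Classical Latin: stress the penult if heavy (long vowel or closed), else the antepenult.
Weights: 5 ne L, 6 ka:s H, 7 mu: H.
The penult (syllable 6, ka:s) is heavy, so it takes stress.
Stress on syllable 6: e:.ri.mu.po:.ne.ˈka:s.mu:.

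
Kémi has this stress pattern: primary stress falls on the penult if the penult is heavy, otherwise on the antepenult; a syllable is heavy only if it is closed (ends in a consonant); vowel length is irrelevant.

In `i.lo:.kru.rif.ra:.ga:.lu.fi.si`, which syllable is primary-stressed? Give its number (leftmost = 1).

Weights: 7 lu L, 8 fi L, 9 si L.
The penult (syllable 8, fi) is light, so stress falls on the antepenult (syllable 7, lu).
Primary stress: syllable 7 → i.lo:.kru.rif.ra:.ga:.ˈlu.fi.si.

7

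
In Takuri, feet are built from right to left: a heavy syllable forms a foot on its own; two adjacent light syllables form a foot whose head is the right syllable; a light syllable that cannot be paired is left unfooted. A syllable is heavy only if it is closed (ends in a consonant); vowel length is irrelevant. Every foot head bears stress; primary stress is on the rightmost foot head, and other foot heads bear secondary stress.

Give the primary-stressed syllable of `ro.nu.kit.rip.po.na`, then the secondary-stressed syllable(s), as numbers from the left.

primary 6, secondary 2, 3, 4

Weights: 1 ro L, 2 nu L, 3 kit H, 4 rip H, 5 po L, 6 na L.
Parse right to left (heavy = foot alone; LL = one foot; stranded L unfooted): (ro.ˈnu) (ˈkit) (ˈrip) (po.ˈna).
Foot heads: 2, 3, 4, 6.
Primary stress on the rightmost head = syllable 6.
Secondary stress on 2, 3, 4: ro.ˌnu.ˌkit.ˌrip.po.ˈna.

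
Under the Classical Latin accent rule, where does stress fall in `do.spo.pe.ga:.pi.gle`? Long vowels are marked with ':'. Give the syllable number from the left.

Classical Latin: stress the penult if heavy (long vowel or closed), else the antepenult.
Weights: 4 ga: H, 5 pi L, 6 gle L.
The penult (syllable 5, pi) is light, so stress falls on the antepenult (syllable 4, ga:).
Stress on syllable 4: do.spo.pe.ˈga:.pi.gle.

4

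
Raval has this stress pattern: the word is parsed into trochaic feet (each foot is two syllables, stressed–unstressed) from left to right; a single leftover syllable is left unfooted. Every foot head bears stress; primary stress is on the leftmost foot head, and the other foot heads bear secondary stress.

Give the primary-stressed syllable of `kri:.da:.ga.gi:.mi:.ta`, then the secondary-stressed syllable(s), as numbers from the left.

Parse left to right into trochaic (ˈσσ) feet: (ˈkri:.da:) (ˈga.gi:) (ˈmi:.ta).
Foot heads (stressed positions): 1, 3, 5.
End Rule Leftmost: primary stress on the leftmost head = syllable 1.
Secondary stress on 3, 5: ˈkri:.da:.ˌga.gi:.ˌmi:.ta.

primary 1, secondary 3, 5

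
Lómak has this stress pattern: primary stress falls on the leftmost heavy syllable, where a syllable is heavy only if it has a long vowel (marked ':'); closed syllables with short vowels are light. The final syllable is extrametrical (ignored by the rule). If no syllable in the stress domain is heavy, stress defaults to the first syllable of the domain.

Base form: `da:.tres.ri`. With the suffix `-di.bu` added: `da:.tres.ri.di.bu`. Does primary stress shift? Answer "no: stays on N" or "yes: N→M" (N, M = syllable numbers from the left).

no: stays on 1

Base `da:.tres.ri` (3 syllables):
  The final syllable (3, ri) is extrametrical; the stress domain is syllables 1–2.
  Weights: 1 da: H, 2 tres L.
  Heavy syllables in the domain: 1. The leftmost is syllable 1 (da:).
  → primary stress on syllable 1.
Suffixed `da:.tres.ri.di.bu` (5 syllables):
  The final syllable (5, bu) is extrametrical; the stress domain is syllables 1–4.
  Weights: 1 da: H, 2 tres L, 3 ri L, 4 di L.
  Heavy syllables in the domain: 1. The leftmost is syllable 1 (da:).
  → primary stress on syllable 1.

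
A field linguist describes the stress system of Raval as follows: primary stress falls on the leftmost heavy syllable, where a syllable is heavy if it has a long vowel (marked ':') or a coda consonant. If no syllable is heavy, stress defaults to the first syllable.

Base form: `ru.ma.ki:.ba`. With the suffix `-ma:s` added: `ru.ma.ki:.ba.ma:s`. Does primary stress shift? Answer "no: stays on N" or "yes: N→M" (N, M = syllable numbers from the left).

Base `ru.ma.ki:.ba` (4 syllables):
  Weights: 1 ru L, 2 ma L, 3 ki: H, 4 ba L.
  Heavy syllables in the domain: 3. The leftmost is syllable 3 (ki:).
  → primary stress on syllable 3.
Suffixed `ru.ma.ki:.ba.ma:s` (5 syllables):
  Weights: 1 ru L, 2 ma L, 3 ki: H, 4 ba L, 5 ma:s H.
  Heavy syllables in the domain: 3, 5. The leftmost is syllable 3 (ki:).
  → primary stress on syllable 3.

no: stays on 3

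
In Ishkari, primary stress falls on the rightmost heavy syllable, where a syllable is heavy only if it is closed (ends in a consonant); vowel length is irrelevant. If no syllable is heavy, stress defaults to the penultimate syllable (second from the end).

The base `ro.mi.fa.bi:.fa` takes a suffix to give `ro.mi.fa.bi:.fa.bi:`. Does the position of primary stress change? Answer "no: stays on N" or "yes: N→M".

Base `ro.mi.fa.bi:.fa` (5 syllables):
  Weights: 1 ro L, 2 mi L, 3 fa L, 4 bi: L, 5 fa L.
  No heavy syllable in the domain; default to the penultimate syllable (second from the end) = syllable 4.
  → primary stress on syllable 4.
Suffixed `ro.mi.fa.bi:.fa.bi:` (6 syllables):
  Weights: 1 ro L, 2 mi L, 3 fa L, 4 bi: L, 5 fa L, 6 bi: L.
  No heavy syllable in the domain; default to the penultimate syllable (second from the end) = syllable 5.
  → primary stress on syllable 5.

yes: 4→5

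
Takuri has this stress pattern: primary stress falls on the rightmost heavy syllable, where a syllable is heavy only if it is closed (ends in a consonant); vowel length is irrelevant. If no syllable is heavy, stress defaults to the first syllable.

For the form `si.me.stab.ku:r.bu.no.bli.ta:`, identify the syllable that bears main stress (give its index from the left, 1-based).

4

Weights: 1 si L, 2 me L, 3 stab H, 4 ku:r H, 5 bu L, 6 no L, 7 bli L, 8 ta: L.
Heavy syllables in the domain: 3, 4. The rightmost is syllable 4 (ku:r).
Primary stress: syllable 4 → si.me.stab.ˈku:r.bu.no.bli.ta:.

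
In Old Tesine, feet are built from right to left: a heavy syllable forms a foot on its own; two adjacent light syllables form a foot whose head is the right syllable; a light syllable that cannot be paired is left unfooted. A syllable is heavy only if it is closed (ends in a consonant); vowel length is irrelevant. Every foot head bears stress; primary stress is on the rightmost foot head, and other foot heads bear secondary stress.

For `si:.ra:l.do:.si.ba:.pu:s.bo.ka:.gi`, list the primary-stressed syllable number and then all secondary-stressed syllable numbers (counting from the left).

Weights: 1 si: L, 2 ra:l H, 3 do: L, 4 si L, 5 ba: L, 6 pu:s H, 7 bo L, 8 ka: L, 9 gi L.
Parse right to left (heavy = foot alone; LL = one foot; stranded L unfooted): si: (ˈra:l) do: (si.ˈba:) (ˈpu:s) bo (ka:.ˈgi).
Foot heads: 2, 5, 6, 9.
Primary stress on the rightmost head = syllable 9.
Secondary stress on 2, 5, 6: si:.ˌra:l.do:.si.ˌba:.ˌpu:s.bo.ka:.ˈgi.

primary 9, secondary 2, 5, 6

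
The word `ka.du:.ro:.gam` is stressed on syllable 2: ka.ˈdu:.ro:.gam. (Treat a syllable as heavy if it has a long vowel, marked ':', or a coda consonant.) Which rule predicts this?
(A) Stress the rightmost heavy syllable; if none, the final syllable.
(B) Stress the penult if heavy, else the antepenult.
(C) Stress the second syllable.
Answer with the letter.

C

Rule A → syllable 4 (observed: 2).
Rule B → syllable 3 (observed: 2).
Rule C → syllable 2 ✓.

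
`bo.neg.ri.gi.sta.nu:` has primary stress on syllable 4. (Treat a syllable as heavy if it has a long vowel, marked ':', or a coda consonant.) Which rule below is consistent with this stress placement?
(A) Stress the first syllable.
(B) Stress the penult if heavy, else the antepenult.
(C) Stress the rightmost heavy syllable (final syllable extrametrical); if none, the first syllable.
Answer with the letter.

Rule A → syllable 1 (observed: 4).
Rule B → syllable 4 ✓.
Rule C → syllable 2 (observed: 4).

B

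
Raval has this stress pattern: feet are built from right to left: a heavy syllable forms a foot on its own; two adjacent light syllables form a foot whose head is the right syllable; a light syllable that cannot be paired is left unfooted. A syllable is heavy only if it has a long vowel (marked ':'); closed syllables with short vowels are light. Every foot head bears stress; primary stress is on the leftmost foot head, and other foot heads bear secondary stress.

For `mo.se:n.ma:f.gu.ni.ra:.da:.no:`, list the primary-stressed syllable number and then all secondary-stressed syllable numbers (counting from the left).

primary 2, secondary 3, 5, 6, 7, 8

Weights: 1 mo L, 2 se:n H, 3 ma:f H, 4 gu L, 5 ni L, 6 ra: H, 7 da: H, 8 no: H.
Parse right to left (heavy = foot alone; LL = one foot; stranded L unfooted): mo (ˈse:n) (ˈma:f) (gu.ˈni) (ˈra:) (ˈda:) (ˈno:).
Foot heads: 2, 3, 5, 6, 7, 8.
Primary stress on the leftmost head = syllable 2.
Secondary stress on 3, 5, 6, 7, 8: mo.ˈse:n.ˌma:f.gu.ˌni.ˌra:.ˌda:.ˌno:.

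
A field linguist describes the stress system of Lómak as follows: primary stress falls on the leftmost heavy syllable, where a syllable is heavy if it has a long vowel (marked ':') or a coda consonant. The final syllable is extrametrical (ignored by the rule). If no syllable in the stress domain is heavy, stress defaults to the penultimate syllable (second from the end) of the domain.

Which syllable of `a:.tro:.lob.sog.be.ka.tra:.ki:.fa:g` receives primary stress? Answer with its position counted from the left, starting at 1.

1

The final syllable (9, fa:g) is extrametrical; the stress domain is syllables 1–8.
Weights: 1 a: H, 2 tro: H, 3 lob H, 4 sog H, 5 be L, 6 ka L, 7 tra: H, 8 ki: H.
Heavy syllables in the domain: 1, 2, 3, 4, 7, 8. The leftmost is syllable 1 (a:).
Primary stress: syllable 1 → ˈa:.tro:.lob.sog.be.ka.tra:.ki:.fa:g.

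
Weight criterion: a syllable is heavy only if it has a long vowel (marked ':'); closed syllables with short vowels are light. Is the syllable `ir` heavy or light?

light

`ir`: short vowel, closed (coda /r/). Short vowel → light.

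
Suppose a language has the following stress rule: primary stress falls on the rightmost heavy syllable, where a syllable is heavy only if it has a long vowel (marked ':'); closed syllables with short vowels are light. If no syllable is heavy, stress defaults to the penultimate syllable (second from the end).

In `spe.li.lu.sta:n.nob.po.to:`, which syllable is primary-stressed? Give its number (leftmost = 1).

Weights: 1 spe L, 2 li L, 3 lu L, 4 sta:n H, 5 nob L, 6 po L, 7 to: H.
Heavy syllables in the domain: 4, 7. The rightmost is syllable 7 (to:).
Primary stress: syllable 7 → spe.li.lu.sta:n.nob.po.ˈto:.

7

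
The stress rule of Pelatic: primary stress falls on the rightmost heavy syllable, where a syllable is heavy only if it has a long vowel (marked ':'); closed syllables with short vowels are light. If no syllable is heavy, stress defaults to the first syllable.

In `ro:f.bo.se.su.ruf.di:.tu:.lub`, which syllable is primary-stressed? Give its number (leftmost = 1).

Weights: 1 ro:f H, 2 bo L, 3 se L, 4 su L, 5 ruf L, 6 di: H, 7 tu: H, 8 lub L.
Heavy syllables in the domain: 1, 6, 7. The rightmost is syllable 7 (tu:).
Primary stress: syllable 7 → ro:f.bo.se.su.ruf.di:.ˈtu:.lub.

7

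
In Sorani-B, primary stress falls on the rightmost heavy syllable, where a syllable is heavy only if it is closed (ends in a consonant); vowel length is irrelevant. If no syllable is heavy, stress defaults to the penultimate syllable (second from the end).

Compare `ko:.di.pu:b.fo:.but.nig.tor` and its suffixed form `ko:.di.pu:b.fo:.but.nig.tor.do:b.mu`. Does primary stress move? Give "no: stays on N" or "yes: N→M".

Base `ko:.di.pu:b.fo:.but.nig.tor` (7 syllables):
  Weights: 1 ko: L, 2 di L, 3 pu:b H, 4 fo: L, 5 but H, 6 nig H, 7 tor H.
  Heavy syllables in the domain: 3, 5, 6, 7. The rightmost is syllable 7 (tor).
  → primary stress on syllable 7.
Suffixed `ko:.di.pu:b.fo:.but.nig.tor.do:b.mu` (9 syllables):
  Weights: 1 ko: L, 2 di L, 3 pu:b H, 4 fo: L, 5 but H, 6 nig H, 7 tor H, 8 do:b H, 9 mu L.
  Heavy syllables in the domain: 3, 5, 6, 7, 8. The rightmost is syllable 8 (do:b).
  → primary stress on syllable 8.

yes: 7→8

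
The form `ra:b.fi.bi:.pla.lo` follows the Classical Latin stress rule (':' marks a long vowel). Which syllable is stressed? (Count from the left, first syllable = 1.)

Classical Latin: stress the penult if heavy (long vowel or closed), else the antepenult.
Weights: 3 bi: H, 4 pla L, 5 lo L.
The penult (syllable 4, pla) is light, so stress falls on the antepenult (syllable 3, bi:).
Stress on syllable 3: ra:b.fi.ˈbi:.pla.lo.

3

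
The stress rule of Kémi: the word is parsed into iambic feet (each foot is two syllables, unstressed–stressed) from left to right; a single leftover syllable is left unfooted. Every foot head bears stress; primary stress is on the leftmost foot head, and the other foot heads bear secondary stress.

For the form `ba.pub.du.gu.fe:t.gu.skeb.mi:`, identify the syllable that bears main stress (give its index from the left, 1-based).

Parse left to right into iambic (σˈσ) feet: (ba.ˈpub) (du.ˈgu) (fe:t.ˈgu) (skeb.ˈmi:).
Foot heads (stressed positions): 2, 4, 6, 8.
End Rule Leftmost: primary stress on the leftmost head = syllable 2.
Primary stress: syllable 2 → ba.ˈpub.du.gu.fe:t.gu.skeb.mi:.

2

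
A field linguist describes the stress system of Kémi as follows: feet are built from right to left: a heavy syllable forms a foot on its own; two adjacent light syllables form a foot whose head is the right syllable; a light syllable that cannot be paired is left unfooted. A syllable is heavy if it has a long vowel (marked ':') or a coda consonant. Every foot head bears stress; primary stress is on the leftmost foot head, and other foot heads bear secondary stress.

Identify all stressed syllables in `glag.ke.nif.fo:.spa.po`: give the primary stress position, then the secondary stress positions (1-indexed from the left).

Weights: 1 glag H, 2 ke L, 3 nif H, 4 fo: H, 5 spa L, 6 po L.
Parse right to left (heavy = foot alone; LL = one foot; stranded L unfooted): (ˈglag) ke (ˈnif) (ˈfo:) (spa.ˈpo).
Foot heads: 1, 3, 4, 6.
Primary stress on the leftmost head = syllable 1.
Secondary stress on 3, 4, 6: ˈglag.ke.ˌnif.ˌfo:.spa.ˌpo.

primary 1, secondary 3, 4, 6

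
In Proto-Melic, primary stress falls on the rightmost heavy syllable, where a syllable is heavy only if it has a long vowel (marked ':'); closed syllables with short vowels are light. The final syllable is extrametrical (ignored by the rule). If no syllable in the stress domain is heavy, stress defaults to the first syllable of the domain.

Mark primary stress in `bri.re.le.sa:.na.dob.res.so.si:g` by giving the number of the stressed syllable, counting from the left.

The final syllable (9, si:g) is extrametrical; the stress domain is syllables 1–8.
Weights: 1 bri L, 2 re L, 3 le L, 4 sa: H, 5 na L, 6 dob L, 7 res L, 8 so L.
Heavy syllables in the domain: 4. The rightmost is syllable 4 (sa:).
Primary stress: syllable 4 → bri.re.le.ˈsa:.na.dob.res.so.si:g.

4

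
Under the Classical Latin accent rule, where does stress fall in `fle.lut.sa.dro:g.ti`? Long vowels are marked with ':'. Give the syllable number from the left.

4

Classical Latin: stress the penult if heavy (long vowel or closed), else the antepenult.
Weights: 3 sa L, 4 dro:g H, 5 ti L.
The penult (syllable 4, dro:g) is heavy, so it takes stress.
Stress on syllable 4: fle.lut.sa.ˈdro:g.ti.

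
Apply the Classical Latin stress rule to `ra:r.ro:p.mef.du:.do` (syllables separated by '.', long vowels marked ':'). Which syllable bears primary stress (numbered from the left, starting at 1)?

4

Classical Latin: stress the penult if heavy (long vowel or closed), else the antepenult.
Weights: 3 mef H, 4 du: H, 5 do L.
The penult (syllable 4, du:) is heavy, so it takes stress.
Stress on syllable 4: ra:r.ro:p.mef.ˈdu:.do.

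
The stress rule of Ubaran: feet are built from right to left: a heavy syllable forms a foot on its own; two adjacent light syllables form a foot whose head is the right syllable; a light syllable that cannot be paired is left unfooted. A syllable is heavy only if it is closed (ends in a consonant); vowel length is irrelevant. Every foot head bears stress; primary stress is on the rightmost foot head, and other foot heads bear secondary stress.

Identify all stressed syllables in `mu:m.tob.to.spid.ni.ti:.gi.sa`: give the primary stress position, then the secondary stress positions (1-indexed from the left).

primary 8, secondary 1, 2, 4, 6

Weights: 1 mu:m H, 2 tob H, 3 to L, 4 spid H, 5 ni L, 6 ti: L, 7 gi L, 8 sa L.
Parse right to left (heavy = foot alone; LL = one foot; stranded L unfooted): (ˈmu:m) (ˈtob) to (ˈspid) (ni.ˈti:) (gi.ˈsa).
Foot heads: 1, 2, 4, 6, 8.
Primary stress on the rightmost head = syllable 8.
Secondary stress on 1, 2, 4, 6: ˌmu:m.ˌtob.to.ˌspid.ni.ˌti:.gi.ˈsa.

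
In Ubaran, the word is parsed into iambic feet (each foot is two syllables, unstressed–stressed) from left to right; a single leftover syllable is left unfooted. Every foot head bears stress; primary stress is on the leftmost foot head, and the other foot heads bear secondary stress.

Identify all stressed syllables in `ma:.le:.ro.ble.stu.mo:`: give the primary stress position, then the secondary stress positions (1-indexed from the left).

Parse left to right into iambic (σˈσ) feet: (ma:.ˈle:) (ro.ˈble) (stu.ˈmo:).
Foot heads (stressed positions): 2, 4, 6.
End Rule Leftmost: primary stress on the leftmost head = syllable 2.
Secondary stress on 4, 6: ma:.ˈle:.ro.ˌble.stu.ˌmo:.

primary 2, secondary 4, 6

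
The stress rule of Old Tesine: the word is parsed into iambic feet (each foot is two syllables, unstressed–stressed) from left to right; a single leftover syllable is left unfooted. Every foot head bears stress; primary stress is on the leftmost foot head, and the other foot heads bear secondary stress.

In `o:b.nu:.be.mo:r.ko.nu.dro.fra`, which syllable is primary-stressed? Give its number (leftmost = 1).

2

Parse left to right into iambic (σˈσ) feet: (o:b.ˈnu:) (be.ˈmo:r) (ko.ˈnu) (dro.ˈfra).
Foot heads (stressed positions): 2, 4, 6, 8.
End Rule Leftmost: primary stress on the leftmost head = syllable 2.
Primary stress: syllable 2 → o:b.ˈnu:.be.mo:r.ko.nu.dro.fra.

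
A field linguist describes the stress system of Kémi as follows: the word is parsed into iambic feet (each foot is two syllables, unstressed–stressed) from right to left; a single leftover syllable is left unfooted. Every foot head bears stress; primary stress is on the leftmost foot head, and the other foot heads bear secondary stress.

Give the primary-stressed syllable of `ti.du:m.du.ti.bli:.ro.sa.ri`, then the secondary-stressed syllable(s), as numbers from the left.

Parse right to left into iambic (σˈσ) feet: (ti.ˈdu:m) (du.ˈti) (bli:.ˈro) (sa.ˈri).
Foot heads (stressed positions): 2, 4, 6, 8.
End Rule Leftmost: primary stress on the leftmost head = syllable 2.
Secondary stress on 4, 6, 8: ti.ˈdu:m.du.ˌti.bli:.ˌro.sa.ˌri.

primary 2, secondary 4, 6, 8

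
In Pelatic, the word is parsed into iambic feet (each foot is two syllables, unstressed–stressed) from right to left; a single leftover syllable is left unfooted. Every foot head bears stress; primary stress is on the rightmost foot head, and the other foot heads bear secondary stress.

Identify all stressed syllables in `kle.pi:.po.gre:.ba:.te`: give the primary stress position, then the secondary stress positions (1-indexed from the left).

primary 6, secondary 2, 4

Parse right to left into iambic (σˈσ) feet: (kle.ˈpi:) (po.ˈgre:) (ba:.ˈte).
Foot heads (stressed positions): 2, 4, 6.
End Rule Rightmost: primary stress on the rightmost head = syllable 6.
Secondary stress on 2, 4: kle.ˌpi:.po.ˌgre:.ba:.ˈte.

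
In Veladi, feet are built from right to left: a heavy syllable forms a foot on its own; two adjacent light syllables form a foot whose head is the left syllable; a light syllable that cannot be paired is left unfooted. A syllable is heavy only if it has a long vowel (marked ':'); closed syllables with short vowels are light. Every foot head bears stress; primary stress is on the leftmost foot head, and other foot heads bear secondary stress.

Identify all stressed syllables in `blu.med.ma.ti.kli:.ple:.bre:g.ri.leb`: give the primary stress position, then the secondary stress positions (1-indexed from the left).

primary 1, secondary 3, 5, 6, 7, 8

Weights: 1 blu L, 2 med L, 3 ma L, 4 ti L, 5 kli: H, 6 ple: H, 7 bre:g H, 8 ri L, 9 leb L.
Parse right to left (heavy = foot alone; LL = one foot; stranded L unfooted): (ˈblu.med) (ˈma.ti) (ˈkli:) (ˈple:) (ˈbre:g) (ˈri.leb).
Foot heads: 1, 3, 5, 6, 7, 8.
Primary stress on the leftmost head = syllable 1.
Secondary stress on 3, 5, 6, 7, 8: ˈblu.med.ˌma.ti.ˌkli:.ˌple:.ˌbre:g.ˌri.leb.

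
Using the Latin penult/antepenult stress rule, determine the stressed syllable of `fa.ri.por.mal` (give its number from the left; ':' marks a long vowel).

Classical Latin: stress the penult if heavy (long vowel or closed), else the antepenult.
Weights: 2 ri L, 3 por H, 4 mal H.
The penult (syllable 3, por) is heavy, so it takes stress.
Stress on syllable 3: fa.ri.ˈpor.mal.

3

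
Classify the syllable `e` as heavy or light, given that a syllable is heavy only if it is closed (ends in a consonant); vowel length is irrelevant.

`e`: short vowel, open (no coda). Open (no coda) → light.

light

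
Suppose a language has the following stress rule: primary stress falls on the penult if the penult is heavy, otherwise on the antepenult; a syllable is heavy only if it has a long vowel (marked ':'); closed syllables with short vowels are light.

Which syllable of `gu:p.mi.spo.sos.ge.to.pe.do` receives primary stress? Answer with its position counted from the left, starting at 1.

6

Weights: 6 to L, 7 pe L, 8 do L.
The penult (syllable 7, pe) is light, so stress falls on the antepenult (syllable 6, to).
Primary stress: syllable 6 → gu:p.mi.spo.sos.ge.ˈto.pe.do.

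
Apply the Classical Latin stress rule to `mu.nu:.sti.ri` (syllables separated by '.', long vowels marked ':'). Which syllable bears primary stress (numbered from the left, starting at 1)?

2

Classical Latin: stress the penult if heavy (long vowel or closed), else the antepenult.
Weights: 2 nu: H, 3 sti L, 4 ri L.
The penult (syllable 3, sti) is light, so stress falls on the antepenult (syllable 2, nu:).
Stress on syllable 2: mu.ˈnu:.sti.ri.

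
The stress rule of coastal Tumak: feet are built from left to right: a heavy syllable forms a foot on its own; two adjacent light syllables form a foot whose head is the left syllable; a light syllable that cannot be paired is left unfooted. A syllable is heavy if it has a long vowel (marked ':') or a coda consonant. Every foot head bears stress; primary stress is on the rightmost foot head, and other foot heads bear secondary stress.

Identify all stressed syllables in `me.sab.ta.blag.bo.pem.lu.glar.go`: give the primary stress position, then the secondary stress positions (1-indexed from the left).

Weights: 1 me L, 2 sab H, 3 ta L, 4 blag H, 5 bo L, 6 pem H, 7 lu L, 8 glar H, 9 go L.
Parse left to right (heavy = foot alone; LL = one foot; stranded L unfooted): me (ˈsab) ta (ˈblag) bo (ˈpem) lu (ˈglar) go.
Foot heads: 2, 4, 6, 8.
Primary stress on the rightmost head = syllable 8.
Secondary stress on 2, 4, 6: me.ˌsab.ta.ˌblag.bo.ˌpem.lu.ˈglar.go.

primary 8, secondary 2, 4, 6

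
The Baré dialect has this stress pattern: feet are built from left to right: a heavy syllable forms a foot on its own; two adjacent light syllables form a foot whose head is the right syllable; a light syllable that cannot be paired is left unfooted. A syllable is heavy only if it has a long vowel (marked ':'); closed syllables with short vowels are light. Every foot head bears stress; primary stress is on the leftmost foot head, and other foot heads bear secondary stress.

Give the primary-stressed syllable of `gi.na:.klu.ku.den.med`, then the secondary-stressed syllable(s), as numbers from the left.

primary 2, secondary 4, 6

Weights: 1 gi L, 2 na: H, 3 klu L, 4 ku L, 5 den L, 6 med L.
Parse left to right (heavy = foot alone; LL = one foot; stranded L unfooted): gi (ˈna:) (klu.ˈku) (den.ˈmed).
Foot heads: 2, 4, 6.
Primary stress on the leftmost head = syllable 2.
Secondary stress on 4, 6: gi.ˈna:.klu.ˌku.den.ˌmed.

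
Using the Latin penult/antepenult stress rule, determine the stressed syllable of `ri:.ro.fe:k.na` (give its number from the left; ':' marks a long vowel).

Classical Latin: stress the penult if heavy (long vowel or closed), else the antepenult.
Weights: 2 ro L, 3 fe:k H, 4 na L.
The penult (syllable 3, fe:k) is heavy, so it takes stress.
Stress on syllable 3: ri:.ro.ˈfe:k.na.

3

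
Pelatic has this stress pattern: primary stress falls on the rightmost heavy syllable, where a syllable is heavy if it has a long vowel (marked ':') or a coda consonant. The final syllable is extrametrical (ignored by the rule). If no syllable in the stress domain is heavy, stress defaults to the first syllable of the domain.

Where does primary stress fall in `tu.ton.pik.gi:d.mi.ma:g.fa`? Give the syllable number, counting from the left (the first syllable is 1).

6

The final syllable (7, fa) is extrametrical; the stress domain is syllables 1–6.
Weights: 1 tu L, 2 ton H, 3 pik H, 4 gi:d H, 5 mi L, 6 ma:g H.
Heavy syllables in the domain: 2, 3, 4, 6. The rightmost is syllable 6 (ma:g).
Primary stress: syllable 6 → tu.ton.pik.gi:d.mi.ˈma:g.fa.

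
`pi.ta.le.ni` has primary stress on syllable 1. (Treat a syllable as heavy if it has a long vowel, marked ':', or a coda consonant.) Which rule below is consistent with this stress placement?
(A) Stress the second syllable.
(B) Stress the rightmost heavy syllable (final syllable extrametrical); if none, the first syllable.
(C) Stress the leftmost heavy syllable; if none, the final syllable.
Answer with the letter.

B

Rule A → syllable 2 (observed: 1).
Rule B → syllable 1 ✓.
Rule C → syllable 4 (observed: 1).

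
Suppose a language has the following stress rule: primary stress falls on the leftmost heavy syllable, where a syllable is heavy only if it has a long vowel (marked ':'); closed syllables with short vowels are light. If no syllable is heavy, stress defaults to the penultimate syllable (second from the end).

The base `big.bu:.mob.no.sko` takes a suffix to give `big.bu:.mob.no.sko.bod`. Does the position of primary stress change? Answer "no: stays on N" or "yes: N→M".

no: stays on 2

Base `big.bu:.mob.no.sko` (5 syllables):
  Weights: 1 big L, 2 bu: H, 3 mob L, 4 no L, 5 sko L.
  Heavy syllables in the domain: 2. The leftmost is syllable 2 (bu:).
  → primary stress on syllable 2.
Suffixed `big.bu:.mob.no.sko.bod` (6 syllables):
  Weights: 1 big L, 2 bu: H, 3 mob L, 4 no L, 5 sko L, 6 bod L.
  Heavy syllables in the domain: 2. The leftmost is syllable 2 (bu:).
  → primary stress on syllable 2.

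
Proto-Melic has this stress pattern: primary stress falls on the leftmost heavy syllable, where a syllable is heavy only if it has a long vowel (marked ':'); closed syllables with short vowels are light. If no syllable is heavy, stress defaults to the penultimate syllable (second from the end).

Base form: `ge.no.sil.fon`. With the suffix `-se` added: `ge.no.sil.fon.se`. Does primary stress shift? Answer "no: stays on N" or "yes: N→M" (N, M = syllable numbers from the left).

yes: 3→4

Base `ge.no.sil.fon` (4 syllables):
  Weights: 1 ge L, 2 no L, 3 sil L, 4 fon L.
  No heavy syllable in the domain; default to the penultimate syllable (second from the end) = syllable 3.
  → primary stress on syllable 3.
Suffixed `ge.no.sil.fon.se` (5 syllables):
  Weights: 1 ge L, 2 no L, 3 sil L, 4 fon L, 5 se L.
  No heavy syllable in the domain; default to the penultimate syllable (second from the end) = syllable 4.
  → primary stress on syllable 4.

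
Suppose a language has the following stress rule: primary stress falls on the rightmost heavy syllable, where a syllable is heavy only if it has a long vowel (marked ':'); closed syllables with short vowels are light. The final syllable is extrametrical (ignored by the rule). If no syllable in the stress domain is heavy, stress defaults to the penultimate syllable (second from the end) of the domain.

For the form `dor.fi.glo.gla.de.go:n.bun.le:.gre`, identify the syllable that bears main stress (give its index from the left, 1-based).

The final syllable (9, gre) is extrametrical; the stress domain is syllables 1–8.
Weights: 1 dor L, 2 fi L, 3 glo L, 4 gla L, 5 de L, 6 go:n H, 7 bun L, 8 le: H.
Heavy syllables in the domain: 6, 8. The rightmost is syllable 8 (le:).
Primary stress: syllable 8 → dor.fi.glo.gla.de.go:n.bun.ˈle:.gre.

8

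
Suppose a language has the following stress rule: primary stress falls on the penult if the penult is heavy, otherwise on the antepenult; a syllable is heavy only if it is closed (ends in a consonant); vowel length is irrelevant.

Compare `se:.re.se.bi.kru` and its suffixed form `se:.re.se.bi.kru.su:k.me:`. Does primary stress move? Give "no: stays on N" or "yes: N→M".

yes: 3→6

Base `se:.re.se.bi.kru` (5 syllables):
  Weights: 3 se L, 4 bi L, 5 kru L.
  The penult (syllable 4, bi) is light, so stress falls on the antepenult (syllable 3, se).
  → primary stress on syllable 3.
Suffixed `se:.re.se.bi.kru.su:k.me:` (7 syllables):
  Weights: 5 kru L, 6 su:k H, 7 me: L.
  The penult (syllable 6, su:k) is heavy, so it takes stress.
  → primary stress on syllable 6.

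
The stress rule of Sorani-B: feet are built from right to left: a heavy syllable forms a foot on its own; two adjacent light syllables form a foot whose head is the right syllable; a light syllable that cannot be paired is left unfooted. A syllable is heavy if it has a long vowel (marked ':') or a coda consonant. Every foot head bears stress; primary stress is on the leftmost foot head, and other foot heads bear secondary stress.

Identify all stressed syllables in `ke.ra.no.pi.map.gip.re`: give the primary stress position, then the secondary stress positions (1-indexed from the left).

Weights: 1 ke L, 2 ra L, 3 no L, 4 pi L, 5 map H, 6 gip H, 7 re L.
Parse right to left (heavy = foot alone; LL = one foot; stranded L unfooted): (ke.ˈra) (no.ˈpi) (ˈmap) (ˈgip) re.
Foot heads: 2, 4, 5, 6.
Primary stress on the leftmost head = syllable 2.
Secondary stress on 4, 5, 6: ke.ˈra.no.ˌpi.ˌmap.ˌgip.re.

primary 2, secondary 4, 5, 6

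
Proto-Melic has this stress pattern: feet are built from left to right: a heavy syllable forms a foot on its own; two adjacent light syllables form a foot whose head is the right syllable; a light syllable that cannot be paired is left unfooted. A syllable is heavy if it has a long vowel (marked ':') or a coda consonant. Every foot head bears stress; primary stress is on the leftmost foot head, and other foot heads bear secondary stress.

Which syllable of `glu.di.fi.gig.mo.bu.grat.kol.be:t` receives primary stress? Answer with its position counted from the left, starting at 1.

Weights: 1 glu L, 2 di L, 3 fi L, 4 gig H, 5 mo L, 6 bu L, 7 grat H, 8 kol H, 9 be:t H.
Parse left to right (heavy = foot alone; LL = one foot; stranded L unfooted): (glu.ˈdi) fi (ˈgig) (mo.ˈbu) (ˈgrat) (ˈkol) (ˈbe:t).
Foot heads: 2, 4, 6, 7, 8, 9.
Primary stress on the leftmost head = syllable 2.
Primary stress: syllable 2 → glu.ˈdi.fi.gig.mo.bu.grat.kol.be:t.

2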